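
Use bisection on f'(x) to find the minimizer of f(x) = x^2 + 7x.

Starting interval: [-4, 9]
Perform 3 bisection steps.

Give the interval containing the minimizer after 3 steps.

Finding critical point of f(x) = x^2 + 7x using bisection on f'(x) = 2x + 7.
f'(x) = 0 when x = -7/2.
Starting interval: [-4, 9]
Step 1: mid = 5/2, f'(mid) = 12, new interval = [-4, 5/2]
Step 2: mid = -3/4, f'(mid) = 11/2, new interval = [-4, -3/4]
Step 3: mid = -19/8, f'(mid) = 9/4, new interval = [-4, -19/8]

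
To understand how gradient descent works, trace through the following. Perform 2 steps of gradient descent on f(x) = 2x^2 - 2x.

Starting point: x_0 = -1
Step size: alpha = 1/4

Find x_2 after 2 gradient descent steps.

f(x) = 2x^2 - 2x, f'(x) = 4x + (-2)
Step 1: f'(-1) = -6, x_1 = -1 - 1/4 * -6 = 1/2
Step 2: f'(1/2) = 0, x_2 = 1/2 - 1/4 * 0 = 1/2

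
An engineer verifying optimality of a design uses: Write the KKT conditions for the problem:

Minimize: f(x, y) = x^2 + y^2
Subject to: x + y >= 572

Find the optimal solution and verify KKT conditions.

KKT conditions for min x^2 + y^2 s.t. x + y >= 572:
Stationarity: 2x = mu, 2y = mu
So x = y = mu/2.
Complementary slackness: mu*(x + y - 572) = 0
Primal feasibility: x + y >= 572; dual feasibility: mu >= 0
If mu = 0 then x = y = 0, but 0 + 0 < 572 is infeasible, so the constraint is active.
Constraint active: x + y = 2*(mu/2) = 572 => mu = 572
x = y = 286, f = 163592
Verify: stationarity 2*286 = 572 = mu; primal 286 + 286 = 572 >= 572; dual mu = 572 >= 0; complementary slackness 572*(572 - 572) = 0. All KKT conditions hold.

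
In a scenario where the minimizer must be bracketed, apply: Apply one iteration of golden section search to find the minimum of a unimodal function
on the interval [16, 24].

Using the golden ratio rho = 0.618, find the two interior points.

Golden section search on [16, 24].
Golden ratio rho = 0.618 (approx).
Interior points:
  x_1 = 16 + (1-0.618)*8 = 19.0560
  x_2 = 16 + 0.618*8 = 20.9440
Compare f(x_1) and f(x_2) to determine which subinterval to keep.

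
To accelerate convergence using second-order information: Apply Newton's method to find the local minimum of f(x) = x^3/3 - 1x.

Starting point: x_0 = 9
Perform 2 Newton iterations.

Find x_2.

f(x) = x^3/3 - 1x
f'(x) = x^2 - 1, f''(x) = 2x
Newton update: x_{n+1} = x_n - (x_n^2 - 1)/(2*x_n)
Step 1: x_0 = 9, f'=80, f''=18, x_1 = 41/9
Step 2: x_1 = 41/9, f'=1600/81, f''=82/9, x_2 = 881/369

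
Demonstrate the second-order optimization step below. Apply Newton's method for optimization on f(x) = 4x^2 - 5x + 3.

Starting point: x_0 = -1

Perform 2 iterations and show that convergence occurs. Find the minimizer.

f(x) = 4x^2 - 5x + 3, f'(x) = 8x + (-5), f''(x) = 8
Step 1: f'(-1) = -13, x_1 = -1 - -13/8 = 5/8
Step 2: f'(5/8) = 0, x_2 = 5/8 (converged)
Newton's method converges in 1 step for quadratics.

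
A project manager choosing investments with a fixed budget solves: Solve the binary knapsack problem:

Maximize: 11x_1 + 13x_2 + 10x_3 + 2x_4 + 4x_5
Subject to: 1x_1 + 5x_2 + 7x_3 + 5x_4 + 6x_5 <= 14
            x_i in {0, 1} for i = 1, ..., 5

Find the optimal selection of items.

Items: item 1 (v=11, w=1), item 2 (v=13, w=5), item 3 (v=10, w=7), item 4 (v=2, w=5), item 5 (v=4, w=6)
Capacity: 14
Checking all 32 subsets (w = total weight, v = total value):
  {}: w = 0, v = 0
  {1}: w = 1, v = 11
  {2}: w = 5, v = 13
  {3}: w = 7, v = 10
  {4}: w = 5, v = 2
  {5}: w = 6, v = 4
  {1, 2}: w = 6, v = 24
  {1, 3}: w = 8, v = 21
  {1, 4}: w = 6, v = 13
  {1, 5}: w = 7, v = 15
  {2, 3}: w = 12, v = 23
  {2, 4}: w = 10, v = 15
  {2, 5}: w = 11, v = 17
  {3, 4}: w = 12, v = 12
  {3, 5}: w = 13, v = 14
  {4, 5}: w = 11, v = 6
  {1, 2, 3}: w = 13, v = 34
  {1, 2, 4}: w = 11, v = 26
  {1, 2, 5}: w = 12, v = 28
  {1, 3, 4}: w = 13, v = 23
  {1, 3, 5}: w = 14, v = 25
  {1, 4, 5}: w = 12, v = 17
  {2, 3, 4}: w = 17 > 14, infeasible
  {2, 3, 5}: w = 18 > 14, infeasible
  {2, 4, 5}: w = 16 > 14, infeasible
  {3, 4, 5}: w = 18 > 14, infeasible
  {1, 2, 3, 4}: w = 18 > 14, infeasible
  {1, 2, 3, 5}: w = 19 > 14, infeasible
  {1, 2, 4, 5}: w = 17 > 14, infeasible
  {1, 3, 4, 5}: w = 19 > 14, infeasible
  {2, 3, 4, 5}: w = 23 > 14, infeasible
  {1, 2, 3, 4, 5}: w = 24 > 14, infeasible
Best feasible subset: items [1, 2, 3]
Total weight: 13 <= 14, total value: 34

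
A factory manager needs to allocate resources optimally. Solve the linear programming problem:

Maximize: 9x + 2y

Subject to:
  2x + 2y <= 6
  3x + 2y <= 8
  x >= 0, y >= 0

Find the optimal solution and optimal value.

Feasible vertices: (0, 0), (0, 3), (2, 1), (8/3, 0)
Objective 9x + 2y at each:
  (0, 0): 0
  (0, 3): 6
  (2, 1): 20
  (8/3, 0): 24
Maximum is 24 at (8/3, 0).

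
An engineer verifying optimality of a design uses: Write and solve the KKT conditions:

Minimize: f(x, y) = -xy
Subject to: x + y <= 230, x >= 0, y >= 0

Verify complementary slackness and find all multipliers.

Problem: min -xy s.t. x + y <= 230 (multiplier lambda), x >= 0 (mu_x), y >= 0 (mu_y)
KKT stationarity: -y + lambda - mu_x = 0, -x + lambda - mu_y = 0, with lambda, mu_x, mu_y >= 0
Complementary slackness: lambda*(x + y - 230) = 0, mu_x*x = 0, mu_y*y = 0
If lambda = 0: y = -mu_x <= 0 and x = -mu_y <= 0 force x = y = 0 with f = 0; but x = y = 115 is feasible with f = -13225 < 0, so this is not the minimum. Hence lambda > 0 and x + y = 230.
Try x > 0, y > 0 (so mu_x = mu_y = 0): y = lambda, x = lambda => x = y = lambda
x + y = 230 => 2*lambda = 230 => lambda = 115
x* = y* = 115 > 0, consistent with mu_x = mu_y = 0.
(Any feasible point with x = 0 or y = 0 has f = 0 > -13225, so the minimum is not on those boundaries.)
min(-xy) = -13225 (i.e. max xy = 13225)
Multipliers: lambda = 115, mu_x = 0, mu_y = 0
Complementary slackness: lambda*(x + y - 230) = 115*(115 + 115 - 230) = 0, mu_x*x = 0*115 = 0, mu_y*y = 0*115 = 0. Satisfied.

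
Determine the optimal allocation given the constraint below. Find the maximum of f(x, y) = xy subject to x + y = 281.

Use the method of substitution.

Substitute y = 281 - x into f(x,y) = xy:
g(x) = x(281 - x) = 281x - x^2
g'(x) = 281 - 2x = 0  =>  x = 281/2
y = 281 - 281/2 = 281/2
Maximum value = (281/2) * (281/2) = 78961/4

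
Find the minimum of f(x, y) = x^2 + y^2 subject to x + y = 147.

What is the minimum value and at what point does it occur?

Substitute y = 147 - x into f(x,y) = x^2 + y^2:
g(x) = x^2 + (147 - x)^2 = 2x^2 - 294x + 21609
g'(x) = 4x - 294 = 0  =>  x = 147/2
y = 147 - 147/2 = 147/2
Minimum value = (147/2)^2 + (147/2)^2 = 21609/2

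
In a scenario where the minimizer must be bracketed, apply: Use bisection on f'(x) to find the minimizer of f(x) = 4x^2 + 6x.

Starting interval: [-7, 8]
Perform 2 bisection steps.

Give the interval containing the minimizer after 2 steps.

Finding critical point of f(x) = 4x^2 + 6x using bisection on f'(x) = 8x + 6.
f'(x) = 0 when x = -3/4.
Starting interval: [-7, 8]
Step 1: mid = 1/2, f'(mid) = 10, new interval = [-7, 1/2]
Step 2: mid = -13/4, f'(mid) = -20, new interval = [-13/4, 1/2]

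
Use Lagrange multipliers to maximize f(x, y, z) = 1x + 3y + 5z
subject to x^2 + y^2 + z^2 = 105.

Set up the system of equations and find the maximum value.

Lagrange conditions: 1 = 2*lambda*x, 3 = 2*lambda*y, 5 = 2*lambda*z
So x:1 = y:3 = z:5, i.e. x = 1t, y = 3t, z = 5t
Constraint: t^2*(1^2 + 3^2 + 5^2) = 105
  t^2 * 35 = 105  =>  t = sqrt(3)
Maximum = 1*1t + 3*3t + 5*5t = 35*sqrt(3) = sqrt(3675)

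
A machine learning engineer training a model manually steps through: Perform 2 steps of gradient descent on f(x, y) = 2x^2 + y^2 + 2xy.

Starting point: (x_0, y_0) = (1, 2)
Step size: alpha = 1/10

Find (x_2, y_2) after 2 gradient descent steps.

f(x,y) = 2x^2 + y^2 + 2xy
grad_x = 4x + 2y, grad_y = 2y + 2x
Step 1: grad = (8, 6), (1/5, 7/5)
Step 2: grad = (18/5, 16/5), (-4/25, 27/25)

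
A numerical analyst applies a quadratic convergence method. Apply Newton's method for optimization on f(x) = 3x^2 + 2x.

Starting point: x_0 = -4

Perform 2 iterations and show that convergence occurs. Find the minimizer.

f(x) = 3x^2 + 2x, f'(x) = 6x + (2), f''(x) = 6
Step 1: f'(-4) = -22, x_1 = -4 - -22/6 = -1/3
Step 2: f'(-1/3) = 0, x_2 = -1/3 (converged)
Newton's method converges in 1 step for quadratics.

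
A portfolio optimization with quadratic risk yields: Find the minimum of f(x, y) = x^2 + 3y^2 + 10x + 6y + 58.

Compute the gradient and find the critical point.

f(x,y) = x^2 + 3y^2 + 10x + 6y + 58
df/dx = 2x + (10) = 0  =>  x = -5
df/dy = 6y + (6) = 0  =>  y = -1
f(-5, -1) = 1*(-5)^2 + 3*(-1)^2 + 10*(-5) + 6*(-1) + 58 = 30
Hessian is diagonal with entries 2, 6 > 0, so this is a minimum.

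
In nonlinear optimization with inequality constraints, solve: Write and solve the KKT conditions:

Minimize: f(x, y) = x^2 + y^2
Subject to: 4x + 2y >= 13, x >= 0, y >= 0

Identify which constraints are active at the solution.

KKT conditions for min x^2 + y^2 s.t. 4x + 2y >= 13, x >= 0, y >= 0:
Stationarity: 2x = mu*4 + mu_x, 2y = mu*2 + mu_y, with mu, mu_x, mu_y >= 0
Complementary slackness: mu*(4x + 2y - 13) = 0, mu_x*x = 0, mu_y*y = 0
(0, 0) is infeasible (4*0 + 2*0 < 13), so if mu = 0 stationarity would force x = mu_x/2 >= 0, y = mu_y/2 >= 0 with mu_x*x = mu_y*y = 0, i.e. x = y = 0: contradiction. Hence mu > 0 and 4x + 2y = 13 is active.
Try x > 0, y > 0 (so mu_x = mu_y = 0): x = 4*mu/2, y = 2*mu/2
Substitute: 4*(4*mu/2) + 2*(2*mu/2) = 13
  mu*20/2 = 13 => mu = 13/10
x* = 13/5 > 0, y* = 13/10 > 0, consistent with mu_x = mu_y = 0.
f is convex and the constraints are linear, so this KKT point is the global minimum.
f* = 169/20
Active constraints: 4x + 2y >= 13 (holds with equality, mu = 13/10 > 0); x >= 0 and y >= 0 are inactive (mu_x = mu_y = 0).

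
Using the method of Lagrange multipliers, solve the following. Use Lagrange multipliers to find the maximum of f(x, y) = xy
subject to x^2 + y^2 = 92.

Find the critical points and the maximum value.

Lagrange conditions: y = 2*lambda*x and x = 2*lambda*y
If x = 0 then y = 0, violating the constraint, so x, y != 0.
Dividing: y/x = x/y => x^2 = y^2 => y = x or y = -x
Constraint: 2x^2 = 92 => x^2 = 46 => x = +/-sqrt(46)
Critical points: (sqrt(46), sqrt(46)), (-sqrt(46), -sqrt(46)), (sqrt(46), -sqrt(46)), (-sqrt(46), sqrt(46))
  y = x:  xy = x^2 = 46  at (sqrt(46), sqrt(46)) and (-sqrt(46), -sqrt(46))
  y = -x: xy = -x^2 = -46 at (sqrt(46), -sqrt(46)) and (-sqrt(46), sqrt(46))
Maximum xy = 46 at (sqrt(46), sqrt(46)) and (-sqrt(46), -sqrt(46))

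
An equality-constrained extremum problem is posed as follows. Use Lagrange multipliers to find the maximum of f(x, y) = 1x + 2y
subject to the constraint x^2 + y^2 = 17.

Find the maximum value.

Set up Lagrange conditions: grad f = lambda * grad g
  1 = 2*lambda*x
  2 = 2*lambda*y
From these: x/y = 1/2, so x = 1t, y = 2t for some t.
Substitute into constraint: (1t)^2 + (2t)^2 = 17
  t^2 * 5 = 17
  t = sqrt(17/5)
Maximum = 1*x + 2*y = (1^2 + 2^2)*t = 5 * sqrt(17/5) = sqrt(85)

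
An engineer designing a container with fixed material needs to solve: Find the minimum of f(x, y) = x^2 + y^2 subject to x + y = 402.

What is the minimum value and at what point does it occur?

Substitute y = 402 - x into f(x,y) = x^2 + y^2:
g(x) = x^2 + (402 - x)^2 = 2x^2 - 804x + 161604
g'(x) = 4x - 804 = 0  =>  x = 201
y = 402 - 201 = 201
Minimum value = 201^2 + 201^2 = 80802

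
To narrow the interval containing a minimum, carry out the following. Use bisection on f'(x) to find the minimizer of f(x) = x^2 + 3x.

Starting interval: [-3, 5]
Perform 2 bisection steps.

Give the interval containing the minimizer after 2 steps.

Finding critical point of f(x) = x^2 + 3x using bisection on f'(x) = 2x + 3.
f'(x) = 0 when x = -3/2.
Starting interval: [-3, 5]
Step 1: mid = 1, f'(mid) = 5, new interval = [-3, 1]
Step 2: mid = -1, f'(mid) = 1, new interval = [-3, -1]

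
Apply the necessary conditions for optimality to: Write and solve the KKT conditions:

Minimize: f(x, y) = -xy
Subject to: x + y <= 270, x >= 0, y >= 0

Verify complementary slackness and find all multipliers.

Problem: min -xy s.t. x + y <= 270 (multiplier lambda), x >= 0 (mu_x), y >= 0 (mu_y)
KKT stationarity: -y + lambda - mu_x = 0, -x + lambda - mu_y = 0, with lambda, mu_x, mu_y >= 0
Complementary slackness: lambda*(x + y - 270) = 0, mu_x*x = 0, mu_y*y = 0
If lambda = 0: y = -mu_x <= 0 and x = -mu_y <= 0 force x = y = 0 with f = 0; but x = y = 135 is feasible with f = -18225 < 0, so this is not the minimum. Hence lambda > 0 and x + y = 270.
Try x > 0, y > 0 (so mu_x = mu_y = 0): y = lambda, x = lambda => x = y = lambda
x + y = 270 => 2*lambda = 270 => lambda = 135
x* = y* = 135 > 0, consistent with mu_x = mu_y = 0.
(Any feasible point with x = 0 or y = 0 has f = 0 > -18225, so the minimum is not on those boundaries.)
min(-xy) = -18225 (i.e. max xy = 18225)
Multipliers: lambda = 135, mu_x = 0, mu_y = 0
Complementary slackness: lambda*(x + y - 270) = 135*(135 + 135 - 270) = 0, mu_x*x = 0*135 = 0, mu_y*y = 0*135 = 0. Satisfied.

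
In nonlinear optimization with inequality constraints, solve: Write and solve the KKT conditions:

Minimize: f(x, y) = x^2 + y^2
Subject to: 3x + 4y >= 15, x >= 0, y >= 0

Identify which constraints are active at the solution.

KKT conditions for min x^2 + y^2 s.t. 3x + 4y >= 15, x >= 0, y >= 0:
Stationarity: 2x = mu*3 + mu_x, 2y = mu*4 + mu_y, with mu, mu_x, mu_y >= 0
Complementary slackness: mu*(3x + 4y - 15) = 0, mu_x*x = 0, mu_y*y = 0
(0, 0) is infeasible (3*0 + 4*0 < 15), so if mu = 0 stationarity would force x = mu_x/2 >= 0, y = mu_y/2 >= 0 with mu_x*x = mu_y*y = 0, i.e. x = y = 0: contradiction. Hence mu > 0 and 3x + 4y = 15 is active.
Try x > 0, y > 0 (so mu_x = mu_y = 0): x = 3*mu/2, y = 4*mu/2
Substitute: 3*(3*mu/2) + 4*(4*mu/2) = 15
  mu*25/2 = 15 => mu = 6/5
x* = 9/5 > 0, y* = 12/5 > 0, consistent with mu_x = mu_y = 0.
f is convex and the constraints are linear, so this KKT point is the global minimum.
f* = 9
Active constraints: 3x + 4y >= 15 (holds with equality, mu = 6/5 > 0); x >= 0 and y >= 0 are inactive (mu_x = mu_y = 0).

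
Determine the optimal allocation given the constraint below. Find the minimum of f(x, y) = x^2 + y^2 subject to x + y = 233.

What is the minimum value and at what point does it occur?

Substitute y = 233 - x into f(x,y) = x^2 + y^2:
g(x) = x^2 + (233 - x)^2 = 2x^2 - 466x + 54289
g'(x) = 4x - 466 = 0  =>  x = 233/2
y = 233 - 233/2 = 233/2
Minimum value = (233/2)^2 + (233/2)^2 = 54289/2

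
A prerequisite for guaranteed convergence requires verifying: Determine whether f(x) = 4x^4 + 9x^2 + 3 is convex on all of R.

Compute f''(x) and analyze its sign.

f(x) = 4x^4 + 9x^2 + 3
f'(x) = 16x^3 + 18x
f''(x) = 48x^2 + 18
f''(x) = 48x^2 + 18 >= 18 > 0 for all x
Therefore, f is convex on R.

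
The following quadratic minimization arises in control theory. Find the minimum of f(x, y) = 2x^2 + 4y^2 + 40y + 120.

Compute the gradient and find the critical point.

f(x,y) = 2x^2 + 4y^2 + 40y + 120
df/dx = 4x + (0) = 0  =>  x = 0
df/dy = 8y + (40) = 0  =>  y = -5
f(0, -5) = 2*(0)^2 + 4*(-5)^2 + 40*(-5) + 120 = 20
Hessian is diagonal with entries 4, 8 > 0, so this is a minimum.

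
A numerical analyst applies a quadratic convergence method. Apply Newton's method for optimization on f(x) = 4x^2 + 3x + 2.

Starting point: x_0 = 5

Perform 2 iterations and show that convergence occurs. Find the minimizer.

f(x) = 4x^2 + 3x + 2, f'(x) = 8x + (3), f''(x) = 8
Step 1: f'(5) = 43, x_1 = 5 - 43/8 = -3/8
Step 2: f'(-3/8) = 0, x_2 = -3/8 (converged)
Newton's method converges in 1 step for quadratics.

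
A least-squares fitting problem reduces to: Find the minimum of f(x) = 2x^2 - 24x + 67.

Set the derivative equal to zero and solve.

f(x) = 2x^2 - 24x + 67
f'(x) = 4x + (-24) = 0
x = 24/4 = 6
f(6) = -5
Since f''(x) = 4 > 0, this is a minimum.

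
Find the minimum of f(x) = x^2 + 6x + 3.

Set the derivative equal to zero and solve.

f(x) = x^2 + 6x + 3
f'(x) = 2x + (6) = 0
x = -6/2 = -3
f(-3) = -6
Since f''(x) = 2 > 0, this is a minimum.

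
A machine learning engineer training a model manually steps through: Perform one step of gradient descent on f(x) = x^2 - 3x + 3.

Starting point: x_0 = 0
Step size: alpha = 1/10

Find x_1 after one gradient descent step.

f(x) = x^2 - 3x + 3
f'(x) = 2x - 3
f'(0) = 2*0 + (-3) = -3
x_1 = x_0 - alpha * f'(x_0) = 0 - 1/10 * -3 = 3/10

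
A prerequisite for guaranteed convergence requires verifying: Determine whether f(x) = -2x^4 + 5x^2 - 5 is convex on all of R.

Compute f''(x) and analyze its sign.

f(x) = -2x^4 + 5x^2 - 5
f'(x) = -8x^3 + 10x
f''(x) = -24x^2 + 10
f''(x) = -24x^2 + 10 -> -inf as |x| -> inf
Therefore, f is not globally convex on R.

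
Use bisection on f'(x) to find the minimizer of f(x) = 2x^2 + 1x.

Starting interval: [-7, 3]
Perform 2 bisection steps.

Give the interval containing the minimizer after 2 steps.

Finding critical point of f(x) = 2x^2 + 1x using bisection on f'(x) = 4x + 1.
f'(x) = 0 when x = -1/4.
Starting interval: [-7, 3]
Step 1: mid = -2, f'(mid) = -7, new interval = [-2, 3]
Step 2: mid = 1/2, f'(mid) = 3, new interval = [-2, 1/2]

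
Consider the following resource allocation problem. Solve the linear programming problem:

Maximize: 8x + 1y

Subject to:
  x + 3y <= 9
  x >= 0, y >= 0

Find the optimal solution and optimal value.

The feasible region has vertices at [(0, 0), (9, 0), (0, 3)].
Checking objective 8x + 1y at each vertex:
  (0, 0): 8*0 + 1*0 = 0
  (9, 0): 8*9 + 1*0 = 72
  (0, 3): 8*0 + 1*3 = 3
Maximum is 72 at (9, 0).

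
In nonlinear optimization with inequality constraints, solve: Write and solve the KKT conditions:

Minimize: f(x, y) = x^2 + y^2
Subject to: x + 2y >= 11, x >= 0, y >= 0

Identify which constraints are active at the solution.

KKT conditions for min x^2 + y^2 s.t. 1x + 2y >= 11, x >= 0, y >= 0:
Stationarity: 2x = mu*1 + mu_x, 2y = mu*2 + mu_y, with mu, mu_x, mu_y >= 0
Complementary slackness: mu*(x + 2y - 11) = 0, mu_x*x = 0, mu_y*y = 0
(0, 0) is infeasible (1*0 + 2*0 < 11), so if mu = 0 stationarity would force x = mu_x/2 >= 0, y = mu_y/2 >= 0 with mu_x*x = mu_y*y = 0, i.e. x = y = 0: contradiction. Hence mu > 0 and x + 2y = 11 is active.
Try x > 0, y > 0 (so mu_x = mu_y = 0): x = 1*mu/2, y = 2*mu/2
Substitute: 1*(1*mu/2) + 2*(2*mu/2) = 11
  mu*5/2 = 11 => mu = 22/5
x* = 11/5 > 0, y* = 22/5 > 0, consistent with mu_x = mu_y = 0.
f is convex and the constraints are linear, so this KKT point is the global minimum.
f* = 121/5
Active constraints: x + 2y >= 11 (holds with equality, mu = 22/5 > 0); x >= 0 and y >= 0 are inactive (mu_x = mu_y = 0).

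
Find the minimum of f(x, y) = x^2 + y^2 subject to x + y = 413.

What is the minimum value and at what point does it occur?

Substitute y = 413 - x into f(x,y) = x^2 + y^2:
g(x) = x^2 + (413 - x)^2 = 2x^2 - 826x + 170569
g'(x) = 4x - 826 = 0  =>  x = 413/2
y = 413 - 413/2 = 413/2
Minimum value = (413/2)^2 + (413/2)^2 = 170569/2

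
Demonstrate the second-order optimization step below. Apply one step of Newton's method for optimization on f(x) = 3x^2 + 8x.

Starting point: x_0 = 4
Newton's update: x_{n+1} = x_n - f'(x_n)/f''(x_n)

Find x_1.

f(x) = 3x^2 + 8x
f'(x) = 6x + (8), f''(x) = 6
Newton step: x_1 = x_0 - f'(x_0)/f''(x_0)
f'(4) = 32
x_1 = 4 - 32/6 = -4/3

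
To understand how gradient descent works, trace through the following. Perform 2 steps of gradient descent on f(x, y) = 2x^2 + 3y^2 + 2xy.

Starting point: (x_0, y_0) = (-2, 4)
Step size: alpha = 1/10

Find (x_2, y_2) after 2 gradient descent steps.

f(x,y) = 2x^2 + 3y^2 + 2xy
grad_x = 4x + 2y, grad_y = 6y + 2x
Step 1: grad = (0, 20), (-2, 2)
Step 2: grad = (-4, 8), (-8/5, 6/5)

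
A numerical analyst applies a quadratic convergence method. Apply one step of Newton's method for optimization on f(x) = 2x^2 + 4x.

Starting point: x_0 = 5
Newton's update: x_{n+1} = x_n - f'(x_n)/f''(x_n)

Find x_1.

f(x) = 2x^2 + 4x
f'(x) = 4x + (4), f''(x) = 4
Newton step: x_1 = x_0 - f'(x_0)/f''(x_0)
f'(5) = 24
x_1 = 5 - 24/4 = -1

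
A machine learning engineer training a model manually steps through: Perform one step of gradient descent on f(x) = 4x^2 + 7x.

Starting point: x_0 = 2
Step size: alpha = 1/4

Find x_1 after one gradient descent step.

f(x) = 4x^2 + 7x
f'(x) = 8x + 7
f'(2) = 8*2 + (7) = 23
x_1 = x_0 - alpha * f'(x_0) = 2 - 1/4 * 23 = -15/4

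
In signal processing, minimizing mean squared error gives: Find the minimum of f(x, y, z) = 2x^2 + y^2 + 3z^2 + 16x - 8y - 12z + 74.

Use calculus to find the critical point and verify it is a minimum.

f(x,y,z) = 2x^2 + y^2 + 3z^2 + 16x - 8y - 12z + 74
df/dx = 4x + (16) = 0 => x = -4
df/dy = 2y + (-8) = 0 => y = 4
df/dz = 6z + (-12) = 0 => z = 2
f(-4,4,2) = 2*(-4)^2 + 1*(4)^2 + 3*(2)^2 + 16*(-4) + -8*(4) + -12*(2) + 74 = 14
Hessian is diagonal with entries 4, 2, 6 > 0, confirmed minimum.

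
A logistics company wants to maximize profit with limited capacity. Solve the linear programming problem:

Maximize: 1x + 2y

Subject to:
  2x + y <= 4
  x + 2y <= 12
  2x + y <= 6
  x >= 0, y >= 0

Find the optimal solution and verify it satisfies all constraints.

Feasible vertices: (0, 0), (0, 4), (2, 0)
Objective 1x + 2y at each vertex:
  (0, 0): 0
  (0, 4): 8
  (2, 0): 2
Maximum is 8 at (0, 4).
Verify constraints at (x, y) = (0, 4):
  2*0 + 1*4 = 4 <= 4 (active)
  1*0 + 2*4 = 8 <= 12
  2*0 + 1*4 = 4 <= 6
  x = 0 >= 0, y = 4 >= 0. All constraints satisfied.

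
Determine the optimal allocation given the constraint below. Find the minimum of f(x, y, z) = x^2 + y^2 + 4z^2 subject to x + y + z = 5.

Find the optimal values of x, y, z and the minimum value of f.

Using Lagrange multipliers on f = x^2 + y^2 + 4z^2 with constraint x + y + z = 5:
Conditions: 2*1*x = lambda, 2*1*y = lambda, 2*4*z = lambda
So x = lambda/2, y = lambda/2, z = lambda/8
Substituting into constraint: lambda * (9/8) = 5
lambda = 40/9
x = 20/9, y = 20/9, z = 5/9
Minimum value = 100/9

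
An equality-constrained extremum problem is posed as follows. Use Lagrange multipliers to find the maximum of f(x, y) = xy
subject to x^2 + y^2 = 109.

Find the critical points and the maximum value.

Lagrange conditions: y = 2*lambda*x and x = 2*lambda*y
If x = 0 then y = 0, violating the constraint, so x, y != 0.
Dividing: y/x = x/y => x^2 = y^2 => y = x or y = -x
Constraint: 2x^2 = 109 => x^2 = 109/2 => x = +/-sqrt(109/2)
Critical points: (sqrt(109/2), sqrt(109/2)), (-sqrt(109/2), -sqrt(109/2)), (sqrt(109/2), -sqrt(109/2)), (-sqrt(109/2), sqrt(109/2))
  y = x:  xy = x^2 = 109/2  at (sqrt(109/2), sqrt(109/2)) and (-sqrt(109/2), -sqrt(109/2))
  y = -x: xy = -x^2 = -109/2 at (sqrt(109/2), -sqrt(109/2)) and (-sqrt(109/2), sqrt(109/2))
Maximum xy = 109/2 at (sqrt(109/2), sqrt(109/2)) and (-sqrt(109/2), -sqrt(109/2))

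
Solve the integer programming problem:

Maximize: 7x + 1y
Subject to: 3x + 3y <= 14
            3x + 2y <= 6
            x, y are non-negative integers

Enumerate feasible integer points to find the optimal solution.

Constraint 1: 3x + 3y <= 14
Constraint 2: 3x + 2y <= 6
Feasible x range (need y >= 0): 0 <= x <= min(14/3, 6/3) => x in {0, ..., 2}.
Enumerate feasible integer points row by row (the coefficient of y is 1 > 0, so for each x the largest feasible y gives the best value):
  x = 0: y <= min((14 - 3*0)/3, (6 - 3*0)/2) => y in {0, ..., 3}; best 7*0 + 1*3 = 3
  x = 1: y <= min((14 - 3*1)/3, (6 - 3*1)/2) => y in {0, ..., 1}; best 7*1 + 1*1 = 8
  x = 2: y <= min((14 - 3*2)/3, (6 - 3*2)/2) => y in {0}; best 7*2 + 1*0 = 14
The maximum 7x + 1y = 14 is achieved at x = 2, y = 0.
Check: 3*2 + 3*0 = 6 <= 14 and 3*2 + 2*0 = 6 <= 6.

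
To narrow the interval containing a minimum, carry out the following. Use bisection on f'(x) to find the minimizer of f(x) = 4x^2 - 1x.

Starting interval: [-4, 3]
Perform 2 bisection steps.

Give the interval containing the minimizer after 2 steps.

Finding critical point of f(x) = 4x^2 - 1x using bisection on f'(x) = 8x + -1.
f'(x) = 0 when x = 1/8.
Starting interval: [-4, 3]
Step 1: mid = -1/2, f'(mid) = -5, new interval = [-1/2, 3]
Step 2: mid = 5/4, f'(mid) = 9, new interval = [-1/2, 5/4]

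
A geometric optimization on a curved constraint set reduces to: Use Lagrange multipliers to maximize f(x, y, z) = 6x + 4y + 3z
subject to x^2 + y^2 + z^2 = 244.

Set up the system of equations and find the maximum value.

Lagrange conditions: 6 = 2*lambda*x, 4 = 2*lambda*y, 3 = 2*lambda*z
So x:6 = y:4 = z:3, i.e. x = 6t, y = 4t, z = 3t
Constraint: t^2*(6^2 + 4^2 + 3^2) = 244
  t^2 * 61 = 244  =>  t = sqrt(4)
Maximum = 6*6t + 4*4t + 3*3t = 61*sqrt(4) = 122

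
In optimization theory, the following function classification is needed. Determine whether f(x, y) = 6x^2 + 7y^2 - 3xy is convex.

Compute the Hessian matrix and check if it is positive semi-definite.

f(x,y) = 6x^2 + 7y^2 - 3xy
Hessian H = [[12, -3], [-3, 14]]
trace(H) = 26, det(H) = 159
Eigenvalues: (26 +/- sqrt(40)) / 2 = 16.16, 9.838
Since both eigenvalues > 0, f is convex.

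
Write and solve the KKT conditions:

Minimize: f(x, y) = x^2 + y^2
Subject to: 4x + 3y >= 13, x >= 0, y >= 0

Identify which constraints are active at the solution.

KKT conditions for min x^2 + y^2 s.t. 4x + 3y >= 13, x >= 0, y >= 0:
Stationarity: 2x = mu*4 + mu_x, 2y = mu*3 + mu_y, with mu, mu_x, mu_y >= 0
Complementary slackness: mu*(4x + 3y - 13) = 0, mu_x*x = 0, mu_y*y = 0
(0, 0) is infeasible (4*0 + 3*0 < 13), so if mu = 0 stationarity would force x = mu_x/2 >= 0, y = mu_y/2 >= 0 with mu_x*x = mu_y*y = 0, i.e. x = y = 0: contradiction. Hence mu > 0 and 4x + 3y = 13 is active.
Try x > 0, y > 0 (so mu_x = mu_y = 0): x = 4*mu/2, y = 3*mu/2
Substitute: 4*(4*mu/2) + 3*(3*mu/2) = 13
  mu*25/2 = 13 => mu = 26/25
x* = 52/25 > 0, y* = 39/25 > 0, consistent with mu_x = mu_y = 0.
f is convex and the constraints are linear, so this KKT point is the global minimum.
f* = 169/25
Active constraints: 4x + 3y >= 13 (holds with equality, mu = 26/25 > 0); x >= 0 and y >= 0 are inactive (mu_x = mu_y = 0).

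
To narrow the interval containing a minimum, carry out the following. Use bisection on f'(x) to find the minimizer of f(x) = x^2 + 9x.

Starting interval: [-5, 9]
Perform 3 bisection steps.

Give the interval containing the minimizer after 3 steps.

Finding critical point of f(x) = x^2 + 9x using bisection on f'(x) = 2x + 9.
f'(x) = 0 when x = -9/2.
Starting interval: [-5, 9]
Step 1: mid = 2, f'(mid) = 13, new interval = [-5, 2]
Step 2: mid = -3/2, f'(mid) = 6, new interval = [-5, -3/2]
Step 3: mid = -13/4, f'(mid) = 5/2, new interval = [-5, -13/4]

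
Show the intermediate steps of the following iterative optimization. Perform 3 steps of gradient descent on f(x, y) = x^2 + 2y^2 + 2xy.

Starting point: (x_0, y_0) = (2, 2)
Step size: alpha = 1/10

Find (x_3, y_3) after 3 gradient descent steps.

f(x,y) = x^2 + 2y^2 + 2xy
grad_x = 2x + 2y, grad_y = 4y + 2x
Step 1: grad = (8, 12), (6/5, 4/5)
Step 2: grad = (4, 28/5), (4/5, 6/25)
Step 3: grad = (52/25, 64/25), (74/125, -2/125)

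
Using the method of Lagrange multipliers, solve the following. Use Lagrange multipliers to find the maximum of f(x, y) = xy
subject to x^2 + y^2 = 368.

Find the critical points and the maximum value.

Lagrange conditions: y = 2*lambda*x and x = 2*lambda*y
If x = 0 then y = 0, violating the constraint, so x, y != 0.
Dividing: y/x = x/y => x^2 = y^2 => y = x or y = -x
Constraint: 2x^2 = 368 => x^2 = 184 => x = +/-sqrt(184)
Critical points: (sqrt(184), sqrt(184)), (-sqrt(184), -sqrt(184)), (sqrt(184), -sqrt(184)), (-sqrt(184), sqrt(184))
  y = x:  xy = x^2 = 184  at (sqrt(184), sqrt(184)) and (-sqrt(184), -sqrt(184))
  y = -x: xy = -x^2 = -184 at (sqrt(184), -sqrt(184)) and (-sqrt(184), sqrt(184))
Maximum xy = 184 at (sqrt(184), sqrt(184)) and (-sqrt(184), -sqrt(184))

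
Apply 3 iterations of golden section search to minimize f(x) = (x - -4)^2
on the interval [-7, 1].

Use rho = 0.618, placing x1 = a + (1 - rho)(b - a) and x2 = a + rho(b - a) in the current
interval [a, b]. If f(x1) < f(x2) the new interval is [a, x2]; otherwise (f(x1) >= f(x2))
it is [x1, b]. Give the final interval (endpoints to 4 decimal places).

Golden section search for min of f(x) = (x - -4)^2 on [-7, 1].
Each step: x1 = a + (1 - rho)(b - a), x2 = a + rho(b - a); if f(x1) < f(x2) keep [a, x2], otherwise keep [x1, b].
Step 1: [-7.0000, 1.0000], x1=-3.9440 (f=0.0031), x2=-2.0560 (f=3.7791); f(x1) < f(x2) => keep [-7.0000, -2.0560]
Step 2: [-7.0000, -2.0560], x1=-5.1114 (f=1.2352), x2=-3.9446 (f=0.0031); f(x1) > f(x2) => keep [-5.1114, -2.0560]
Step 3: [-5.1114, -2.0560], x1=-3.9442 (f=0.0031), x2=-3.2232 (f=0.6035); f(x1) < f(x2) => keep [-5.1114, -3.2232]
Final interval: [-5.1114, -3.2232]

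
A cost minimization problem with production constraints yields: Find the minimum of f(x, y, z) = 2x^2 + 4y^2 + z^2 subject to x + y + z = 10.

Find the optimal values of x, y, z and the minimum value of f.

Using Lagrange multipliers on f = 2x^2 + 4y^2 + z^2 with constraint x + y + z = 10:
Conditions: 2*2*x = lambda, 2*4*y = lambda, 2*1*z = lambda
So x = lambda/4, y = lambda/8, z = lambda/2
Substituting into constraint: lambda * (7/8) = 10
lambda = 80/7
x = 20/7, y = 10/7, z = 40/7
Minimum value = 400/7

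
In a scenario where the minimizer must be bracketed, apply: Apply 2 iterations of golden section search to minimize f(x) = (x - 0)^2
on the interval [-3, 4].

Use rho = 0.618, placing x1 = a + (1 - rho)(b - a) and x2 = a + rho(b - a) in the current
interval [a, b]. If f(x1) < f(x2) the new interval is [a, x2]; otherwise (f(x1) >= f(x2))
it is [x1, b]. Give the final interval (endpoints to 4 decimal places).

Golden section search for min of f(x) = (x - 0)^2 on [-3, 4].
Each step: x1 = a + (1 - rho)(b - a), x2 = a + rho(b - a); if f(x1) < f(x2) keep [a, x2], otherwise keep [x1, b].
Step 1: [-3.0000, 4.0000], x1=-0.3260 (f=0.1063), x2=1.3260 (f=1.7583); f(x1) < f(x2) => keep [-3.0000, 1.3260]
Step 2: [-3.0000, 1.3260], x1=-1.3475 (f=1.8157), x2=-0.3265 (f=0.1066); f(x1) > f(x2) => keep [-1.3475, 1.3260]
Final interval: [-1.3475, 1.3260]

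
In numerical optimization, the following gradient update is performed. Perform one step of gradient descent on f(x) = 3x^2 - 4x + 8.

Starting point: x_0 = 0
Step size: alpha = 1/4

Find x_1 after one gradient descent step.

f(x) = 3x^2 - 4x + 8
f'(x) = 6x - 4
f'(0) = 6*0 + (-4) = -4
x_1 = x_0 - alpha * f'(x_0) = 0 - 1/4 * -4 = 1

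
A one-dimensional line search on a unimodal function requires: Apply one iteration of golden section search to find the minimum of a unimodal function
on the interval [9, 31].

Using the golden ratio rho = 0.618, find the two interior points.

Golden section search on [9, 31].
Golden ratio rho = 0.618 (approx).
Interior points:
  x_1 = 9 + (1-0.618)*22 = 17.4040
  x_2 = 9 + 0.618*22 = 22.5960
Compare f(x_1) and f(x_2) to determine which subinterval to keep.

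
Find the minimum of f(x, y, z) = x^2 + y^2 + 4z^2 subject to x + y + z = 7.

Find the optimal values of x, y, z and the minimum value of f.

Using Lagrange multipliers on f = x^2 + y^2 + 4z^2 with constraint x + y + z = 7:
Conditions: 2*1*x = lambda, 2*1*y = lambda, 2*4*z = lambda
So x = lambda/2, y = lambda/2, z = lambda/8
Substituting into constraint: lambda * (9/8) = 7
lambda = 56/9
x = 28/9, y = 28/9, z = 7/9
Minimum value = 196/9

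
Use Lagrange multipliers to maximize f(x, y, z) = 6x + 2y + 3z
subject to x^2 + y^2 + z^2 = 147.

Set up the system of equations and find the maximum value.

Lagrange conditions: 6 = 2*lambda*x, 2 = 2*lambda*y, 3 = 2*lambda*z
So x:6 = y:2 = z:3, i.e. x = 6t, y = 2t, z = 3t
Constraint: t^2*(6^2 + 2^2 + 3^2) = 147
  t^2 * 49 = 147  =>  t = sqrt(3)
Maximum = 6*6t + 2*2t + 3*3t = 49*sqrt(3) = sqrt(7203)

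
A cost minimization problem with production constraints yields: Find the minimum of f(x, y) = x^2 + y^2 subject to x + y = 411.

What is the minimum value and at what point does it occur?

Substitute y = 411 - x into f(x,y) = x^2 + y^2:
g(x) = x^2 + (411 - x)^2 = 2x^2 - 822x + 168921
g'(x) = 4x - 822 = 0  =>  x = 411/2
y = 411 - 411/2 = 411/2
Minimum value = (411/2)^2 + (411/2)^2 = 168921/2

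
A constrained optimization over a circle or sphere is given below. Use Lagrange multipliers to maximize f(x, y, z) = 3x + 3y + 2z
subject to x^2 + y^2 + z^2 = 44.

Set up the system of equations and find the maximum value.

Lagrange conditions: 3 = 2*lambda*x, 3 = 2*lambda*y, 2 = 2*lambda*z
So x:3 = y:3 = z:2, i.e. x = 3t, y = 3t, z = 2t
Constraint: t^2*(3^2 + 3^2 + 2^2) = 44
  t^2 * 22 = 44  =>  t = sqrt(2)
Maximum = 3*3t + 3*3t + 2*2t = 22*sqrt(2) = sqrt(968)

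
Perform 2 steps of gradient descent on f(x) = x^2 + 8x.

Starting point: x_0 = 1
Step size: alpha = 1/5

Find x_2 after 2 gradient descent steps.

f(x) = x^2 + 8x, f'(x) = 2x + (8)
Step 1: f'(1) = 10, x_1 = 1 - 1/5 * 10 = -1
Step 2: f'(-1) = 6, x_2 = -1 - 1/5 * 6 = -11/5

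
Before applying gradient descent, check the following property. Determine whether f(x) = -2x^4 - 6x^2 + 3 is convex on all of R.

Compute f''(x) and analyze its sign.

f(x) = -2x^4 - 6x^2 + 3
f'(x) = -8x^3 + -12x
f''(x) = -24x^2 + -12
f''(x) = -24x^2 + -12 <= -12 < 0 for all x
Therefore, f is concave on R.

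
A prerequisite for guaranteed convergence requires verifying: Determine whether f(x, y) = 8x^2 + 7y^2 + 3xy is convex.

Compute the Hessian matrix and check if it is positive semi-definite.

f(x,y) = 8x^2 + 7y^2 + 3xy
Hessian H = [[16, 3], [3, 14]]
trace(H) = 30, det(H) = 215
Eigenvalues: (30 +/- sqrt(40)) / 2 = 18.16, 11.84
Since both eigenvalues > 0, f is convex.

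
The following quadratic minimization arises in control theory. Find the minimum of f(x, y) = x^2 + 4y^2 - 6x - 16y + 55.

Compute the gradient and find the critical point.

f(x,y) = x^2 + 4y^2 - 6x - 16y + 55
df/dx = 2x + (-6) = 0  =>  x = 3
df/dy = 8y + (-16) = 0  =>  y = 2
f(3, 2) = 1*(3)^2 + 4*(2)^2 + -6*(3) + -16*(2) + 55 = 30
Hessian is diagonal with entries 2, 8 > 0, so this is a minimum.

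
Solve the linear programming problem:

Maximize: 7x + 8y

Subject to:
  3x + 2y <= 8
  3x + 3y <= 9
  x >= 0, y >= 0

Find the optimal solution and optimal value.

Feasible vertices: (0, 0), (0, 3), (2, 1), (8/3, 0)
Objective 7x + 8y at each:
  (0, 0): 0
  (0, 3): 24
  (2, 1): 22
  (8/3, 0): 56/3
Maximum is 24 at (0, 3).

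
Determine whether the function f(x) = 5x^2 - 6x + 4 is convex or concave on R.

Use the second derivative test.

f(x) = 5x^2 - 6x + 4
f'(x) = 10x - 6
f''(x) = 10
Since f''(x) = 10 > 0 for all x, f is convex on R.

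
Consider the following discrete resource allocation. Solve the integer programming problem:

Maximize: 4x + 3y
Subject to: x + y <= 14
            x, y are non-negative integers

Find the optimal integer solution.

Objective: 4x + 3y, constraint: x + y <= 14
Coefficient of x is 4 >= coefficient of y is 3, so allocate the entire budget to x.
Optimal: x = 14, y = 0, value = 56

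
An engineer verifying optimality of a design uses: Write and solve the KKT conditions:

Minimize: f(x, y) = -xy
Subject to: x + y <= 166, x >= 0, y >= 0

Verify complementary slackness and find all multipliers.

Problem: min -xy s.t. x + y <= 166 (multiplier lambda), x >= 0 (mu_x), y >= 0 (mu_y)
KKT stationarity: -y + lambda - mu_x = 0, -x + lambda - mu_y = 0, with lambda, mu_x, mu_y >= 0
Complementary slackness: lambda*(x + y - 166) = 0, mu_x*x = 0, mu_y*y = 0
If lambda = 0: y = -mu_x <= 0 and x = -mu_y <= 0 force x = y = 0 with f = 0; but x = y = 83 is feasible with f = -6889 < 0, so this is not the minimum. Hence lambda > 0 and x + y = 166.
Try x > 0, y > 0 (so mu_x = mu_y = 0): y = lambda, x = lambda => x = y = lambda
x + y = 166 => 2*lambda = 166 => lambda = 83
x* = y* = 83 > 0, consistent with mu_x = mu_y = 0.
(Any feasible point with x = 0 or y = 0 has f = 0 > -6889, so the minimum is not on those boundaries.)
min(-xy) = -6889 (i.e. max xy = 6889)
Multipliers: lambda = 83, mu_x = 0, mu_y = 0
Complementary slackness: lambda*(x + y - 166) = 83*(83 + 83 - 166) = 0, mu_x*x = 0*83 = 0, mu_y*y = 0*83 = 0. Satisfied.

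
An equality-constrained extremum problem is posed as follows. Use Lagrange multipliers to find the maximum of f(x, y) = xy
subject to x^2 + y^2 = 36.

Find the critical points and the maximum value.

Lagrange conditions: y = 2*lambda*x and x = 2*lambda*y
If x = 0 then y = 0, violating the constraint, so x, y != 0.
Dividing: y/x = x/y => x^2 = y^2 => y = x or y = -x
Constraint: 2x^2 = 36 => x^2 = 18 => x = +/-sqrt(18)
Critical points: (sqrt(18), sqrt(18)), (-sqrt(18), -sqrt(18)), (sqrt(18), -sqrt(18)), (-sqrt(18), sqrt(18))
  y = x:  xy = x^2 = 18  at (sqrt(18), sqrt(18)) and (-sqrt(18), -sqrt(18))
  y = -x: xy = -x^2 = -18 at (sqrt(18), -sqrt(18)) and (-sqrt(18), sqrt(18))
Maximum xy = 18 at (sqrt(18), sqrt(18)) and (-sqrt(18), -sqrt(18))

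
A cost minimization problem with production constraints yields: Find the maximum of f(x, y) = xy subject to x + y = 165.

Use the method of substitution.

Substitute y = 165 - x into f(x,y) = xy:
g(x) = x(165 - x) = 165x - x^2
g'(x) = 165 - 2x = 0  =>  x = 165/2
y = 165 - 165/2 = 165/2
Maximum value = (165/2) * (165/2) = 27225/4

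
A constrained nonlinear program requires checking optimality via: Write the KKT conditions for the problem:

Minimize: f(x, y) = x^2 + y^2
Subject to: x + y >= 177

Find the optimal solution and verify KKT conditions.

KKT conditions for min x^2 + y^2 s.t. x + y >= 177:
Stationarity: 2x = mu, 2y = mu
So x = y = mu/2.
Complementary slackness: mu*(x + y - 177) = 0
Primal feasibility: x + y >= 177; dual feasibility: mu >= 0
If mu = 0 then x = y = 0, but 0 + 0 < 177 is infeasible, so the constraint is active.
Constraint active: x + y = 2*(mu/2) = 177 => mu = 177
x = y = 177/2, f = 31329/2
Verify: stationarity 2*(177/2) = 177 = mu; primal 177/2 + 177/2 = 177 >= 177; dual mu = 177 >= 0; complementary slackness 177*(177 - 177) = 0. All KKT conditions hold.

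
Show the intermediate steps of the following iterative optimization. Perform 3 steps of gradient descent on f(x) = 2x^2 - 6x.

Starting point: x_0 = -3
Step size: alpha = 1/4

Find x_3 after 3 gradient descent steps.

f(x) = 2x^2 - 6x, f'(x) = 4x + (-6)
Step 1: f'(-3) = -18, x_1 = -3 - 1/4 * -18 = 3/2
Step 2: f'(3/2) = 0, x_2 = 3/2 - 1/4 * 0 = 3/2
Step 3: f'(3/2) = 0, x_3 = 3/2 - 1/4 * 0 = 3/2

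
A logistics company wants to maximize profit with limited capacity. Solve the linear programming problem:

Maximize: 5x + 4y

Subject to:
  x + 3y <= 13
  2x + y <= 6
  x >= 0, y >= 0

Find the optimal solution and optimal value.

Feasible vertices: (0, 0), (0, 13/3), (1, 4), (3, 0)
Objective 5x + 4y at each:
  (0, 0): 0
  (0, 13/3): 52/3
  (1, 4): 21
  (3, 0): 15
Maximum is 21 at (1, 4).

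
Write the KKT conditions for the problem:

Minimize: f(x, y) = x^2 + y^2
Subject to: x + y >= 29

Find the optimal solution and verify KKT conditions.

KKT conditions for min x^2 + y^2 s.t. x + y >= 29:
Stationarity: 2x = mu, 2y = mu
So x = y = mu/2.
Complementary slackness: mu*(x + y - 29) = 0
Primal feasibility: x + y >= 29; dual feasibility: mu >= 0
If mu = 0 then x = y = 0, but 0 + 0 < 29 is infeasible, so the constraint is active.
Constraint active: x + y = 2*(mu/2) = 29 => mu = 29
x = y = 29/2, f = 841/2
Verify: stationarity 2*(29/2) = 29 = mu; primal 29/2 + 29/2 = 29 >= 29; dual mu = 29 >= 0; complementary slackness 29*(29 - 29) = 0. All KKT conditions hold.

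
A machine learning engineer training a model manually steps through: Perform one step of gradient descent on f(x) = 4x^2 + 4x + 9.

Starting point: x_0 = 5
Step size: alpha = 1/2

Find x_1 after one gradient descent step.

f(x) = 4x^2 + 4x + 9
f'(x) = 8x + 4
f'(5) = 8*5 + (4) = 44
x_1 = x_0 - alpha * f'(x_0) = 5 - 1/2 * 44 = -17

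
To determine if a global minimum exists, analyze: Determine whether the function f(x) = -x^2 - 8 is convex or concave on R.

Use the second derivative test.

f(x) = -x^2 - 8
f'(x) = -2x + 0
f''(x) = -2
Since f''(x) = -2 < 0 for all x, f is concave on R.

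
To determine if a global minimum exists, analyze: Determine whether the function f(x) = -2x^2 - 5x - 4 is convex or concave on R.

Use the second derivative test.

f(x) = -2x^2 - 5x - 4
f'(x) = -4x - 5
f''(x) = -4
Since f''(x) = -4 < 0 for all x, f is concave on R.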